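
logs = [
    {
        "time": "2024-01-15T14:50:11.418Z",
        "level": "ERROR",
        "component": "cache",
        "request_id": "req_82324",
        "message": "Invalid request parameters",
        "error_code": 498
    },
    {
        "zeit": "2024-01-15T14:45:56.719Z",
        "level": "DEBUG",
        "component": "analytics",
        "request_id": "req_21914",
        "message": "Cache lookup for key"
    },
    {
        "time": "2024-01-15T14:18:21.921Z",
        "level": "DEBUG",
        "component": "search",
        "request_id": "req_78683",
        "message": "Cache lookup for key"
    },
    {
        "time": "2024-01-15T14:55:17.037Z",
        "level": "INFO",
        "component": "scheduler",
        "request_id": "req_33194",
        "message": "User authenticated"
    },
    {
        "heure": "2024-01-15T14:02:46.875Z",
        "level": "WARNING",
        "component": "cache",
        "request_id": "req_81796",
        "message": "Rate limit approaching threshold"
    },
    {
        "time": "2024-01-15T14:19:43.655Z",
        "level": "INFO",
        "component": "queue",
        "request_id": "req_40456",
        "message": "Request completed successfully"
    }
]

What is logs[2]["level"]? "DEBUG"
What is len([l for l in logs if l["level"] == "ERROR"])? 1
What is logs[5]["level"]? "INFO"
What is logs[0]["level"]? "ERROR"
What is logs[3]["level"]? "INFO"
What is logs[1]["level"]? "DEBUG"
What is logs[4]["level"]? "WARNING"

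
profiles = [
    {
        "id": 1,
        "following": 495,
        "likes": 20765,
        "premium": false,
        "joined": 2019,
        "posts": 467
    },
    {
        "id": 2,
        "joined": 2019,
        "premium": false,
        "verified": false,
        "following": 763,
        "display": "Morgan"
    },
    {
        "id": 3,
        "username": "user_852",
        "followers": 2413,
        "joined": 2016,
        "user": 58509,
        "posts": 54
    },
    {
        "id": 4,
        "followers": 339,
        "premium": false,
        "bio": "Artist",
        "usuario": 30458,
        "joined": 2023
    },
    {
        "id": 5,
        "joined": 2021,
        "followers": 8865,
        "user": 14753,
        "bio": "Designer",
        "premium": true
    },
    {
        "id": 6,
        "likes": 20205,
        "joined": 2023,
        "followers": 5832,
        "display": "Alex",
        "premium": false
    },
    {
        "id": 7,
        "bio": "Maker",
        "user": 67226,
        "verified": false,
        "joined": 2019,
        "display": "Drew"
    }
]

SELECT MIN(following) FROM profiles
495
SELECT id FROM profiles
[1, 2, 3, 4, 5, 6, 7]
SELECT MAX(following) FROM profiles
763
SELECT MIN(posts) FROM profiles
54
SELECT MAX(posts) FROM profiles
467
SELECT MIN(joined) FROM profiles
2016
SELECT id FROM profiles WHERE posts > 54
[1]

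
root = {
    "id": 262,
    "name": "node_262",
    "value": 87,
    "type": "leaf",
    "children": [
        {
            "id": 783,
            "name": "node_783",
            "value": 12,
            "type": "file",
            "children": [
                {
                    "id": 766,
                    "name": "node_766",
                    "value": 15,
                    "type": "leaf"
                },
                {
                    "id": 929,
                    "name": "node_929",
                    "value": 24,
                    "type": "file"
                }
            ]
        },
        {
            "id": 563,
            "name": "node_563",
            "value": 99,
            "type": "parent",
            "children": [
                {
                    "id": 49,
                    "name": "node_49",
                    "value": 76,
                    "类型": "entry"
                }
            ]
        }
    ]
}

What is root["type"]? "leaf"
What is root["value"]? 87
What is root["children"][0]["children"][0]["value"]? 15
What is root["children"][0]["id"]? 783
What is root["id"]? 262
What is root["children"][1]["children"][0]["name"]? "node_49"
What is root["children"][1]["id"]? 563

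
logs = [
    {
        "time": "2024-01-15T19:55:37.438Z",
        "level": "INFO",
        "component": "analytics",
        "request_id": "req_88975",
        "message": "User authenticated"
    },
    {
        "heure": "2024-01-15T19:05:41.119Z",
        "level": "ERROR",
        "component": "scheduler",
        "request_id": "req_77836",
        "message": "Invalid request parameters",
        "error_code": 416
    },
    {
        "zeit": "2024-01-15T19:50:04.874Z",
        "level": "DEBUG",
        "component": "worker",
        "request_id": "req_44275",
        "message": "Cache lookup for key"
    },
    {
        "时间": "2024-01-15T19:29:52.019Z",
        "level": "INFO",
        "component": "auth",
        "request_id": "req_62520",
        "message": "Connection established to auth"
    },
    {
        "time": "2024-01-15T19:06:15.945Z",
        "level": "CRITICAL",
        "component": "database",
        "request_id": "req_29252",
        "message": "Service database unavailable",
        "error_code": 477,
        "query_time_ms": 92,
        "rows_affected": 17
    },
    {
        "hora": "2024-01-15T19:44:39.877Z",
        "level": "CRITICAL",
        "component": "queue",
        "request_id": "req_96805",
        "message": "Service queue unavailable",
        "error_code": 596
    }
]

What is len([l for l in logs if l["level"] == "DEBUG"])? 1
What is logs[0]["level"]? "INFO"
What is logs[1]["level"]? "ERROR"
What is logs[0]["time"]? "2024-01-15T19:55:37.438Z"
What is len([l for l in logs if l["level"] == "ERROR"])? 1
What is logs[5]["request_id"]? "req_96805"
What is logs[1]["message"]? "Invalid request parameters"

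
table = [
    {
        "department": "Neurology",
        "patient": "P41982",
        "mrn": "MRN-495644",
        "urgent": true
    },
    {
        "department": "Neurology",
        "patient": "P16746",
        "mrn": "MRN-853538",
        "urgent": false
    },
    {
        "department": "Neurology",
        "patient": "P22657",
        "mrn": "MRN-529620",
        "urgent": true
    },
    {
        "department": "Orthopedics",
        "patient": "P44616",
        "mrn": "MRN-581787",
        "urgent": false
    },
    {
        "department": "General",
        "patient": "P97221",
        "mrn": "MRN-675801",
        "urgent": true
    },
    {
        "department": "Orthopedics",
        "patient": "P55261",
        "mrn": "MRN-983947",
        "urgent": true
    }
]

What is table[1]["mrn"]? "MRN-853538"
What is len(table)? 6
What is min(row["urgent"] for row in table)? False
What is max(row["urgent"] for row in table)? True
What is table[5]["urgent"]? True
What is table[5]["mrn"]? "MRN-983947"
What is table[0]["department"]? "Neurology"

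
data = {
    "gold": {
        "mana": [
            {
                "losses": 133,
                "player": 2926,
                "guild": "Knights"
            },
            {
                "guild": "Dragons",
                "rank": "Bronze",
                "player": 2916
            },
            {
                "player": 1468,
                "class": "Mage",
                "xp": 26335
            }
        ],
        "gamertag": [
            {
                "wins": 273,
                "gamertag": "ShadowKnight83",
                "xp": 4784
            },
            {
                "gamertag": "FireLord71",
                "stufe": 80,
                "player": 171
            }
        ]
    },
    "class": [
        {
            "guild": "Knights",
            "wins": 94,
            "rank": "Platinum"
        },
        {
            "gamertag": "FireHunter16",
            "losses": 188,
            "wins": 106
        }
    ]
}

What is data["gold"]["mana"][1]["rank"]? "Bronze"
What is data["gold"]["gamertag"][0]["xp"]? 4784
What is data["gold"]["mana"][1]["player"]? 2916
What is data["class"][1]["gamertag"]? "FireHunter16"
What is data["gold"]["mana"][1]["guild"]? "Dragons"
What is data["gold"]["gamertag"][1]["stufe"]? 80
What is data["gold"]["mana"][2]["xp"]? 26335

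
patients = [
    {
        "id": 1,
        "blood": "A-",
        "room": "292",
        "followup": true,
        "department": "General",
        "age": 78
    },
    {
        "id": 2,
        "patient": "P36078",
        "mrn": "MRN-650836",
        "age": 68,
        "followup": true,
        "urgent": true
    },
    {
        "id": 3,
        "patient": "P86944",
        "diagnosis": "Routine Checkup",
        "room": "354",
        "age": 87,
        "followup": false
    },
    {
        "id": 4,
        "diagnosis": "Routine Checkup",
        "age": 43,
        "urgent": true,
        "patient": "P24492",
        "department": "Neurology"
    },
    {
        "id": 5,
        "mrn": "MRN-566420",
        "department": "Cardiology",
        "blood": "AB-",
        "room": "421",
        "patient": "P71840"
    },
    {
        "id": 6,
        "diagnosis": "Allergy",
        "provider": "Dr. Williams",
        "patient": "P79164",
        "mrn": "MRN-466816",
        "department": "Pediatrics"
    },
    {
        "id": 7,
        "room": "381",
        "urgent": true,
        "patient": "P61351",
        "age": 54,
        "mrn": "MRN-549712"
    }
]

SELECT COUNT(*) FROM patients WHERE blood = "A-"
1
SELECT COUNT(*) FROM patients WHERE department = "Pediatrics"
1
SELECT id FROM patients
[1, 2, 3, 4, 5, 6, 7]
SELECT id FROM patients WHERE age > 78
[3]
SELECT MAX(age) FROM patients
87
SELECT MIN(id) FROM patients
1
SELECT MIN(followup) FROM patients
False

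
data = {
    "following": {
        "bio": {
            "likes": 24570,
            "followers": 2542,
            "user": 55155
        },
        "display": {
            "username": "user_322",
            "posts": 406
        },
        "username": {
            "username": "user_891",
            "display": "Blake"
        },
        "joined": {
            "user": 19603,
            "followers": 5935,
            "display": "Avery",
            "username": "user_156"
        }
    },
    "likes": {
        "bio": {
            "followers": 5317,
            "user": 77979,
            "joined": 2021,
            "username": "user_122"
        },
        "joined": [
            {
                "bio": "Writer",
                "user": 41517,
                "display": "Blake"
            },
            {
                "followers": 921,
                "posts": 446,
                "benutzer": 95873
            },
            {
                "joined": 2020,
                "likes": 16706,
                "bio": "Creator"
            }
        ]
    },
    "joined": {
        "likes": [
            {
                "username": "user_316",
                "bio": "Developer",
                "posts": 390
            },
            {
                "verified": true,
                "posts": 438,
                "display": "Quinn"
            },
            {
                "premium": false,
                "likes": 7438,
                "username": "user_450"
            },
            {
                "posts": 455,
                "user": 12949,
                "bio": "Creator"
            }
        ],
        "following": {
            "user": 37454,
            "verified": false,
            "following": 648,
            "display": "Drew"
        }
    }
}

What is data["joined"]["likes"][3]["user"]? 12949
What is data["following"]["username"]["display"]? "Blake"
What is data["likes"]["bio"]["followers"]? 5317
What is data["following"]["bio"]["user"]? 55155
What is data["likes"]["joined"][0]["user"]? 41517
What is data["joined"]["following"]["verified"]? False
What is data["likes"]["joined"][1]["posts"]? 446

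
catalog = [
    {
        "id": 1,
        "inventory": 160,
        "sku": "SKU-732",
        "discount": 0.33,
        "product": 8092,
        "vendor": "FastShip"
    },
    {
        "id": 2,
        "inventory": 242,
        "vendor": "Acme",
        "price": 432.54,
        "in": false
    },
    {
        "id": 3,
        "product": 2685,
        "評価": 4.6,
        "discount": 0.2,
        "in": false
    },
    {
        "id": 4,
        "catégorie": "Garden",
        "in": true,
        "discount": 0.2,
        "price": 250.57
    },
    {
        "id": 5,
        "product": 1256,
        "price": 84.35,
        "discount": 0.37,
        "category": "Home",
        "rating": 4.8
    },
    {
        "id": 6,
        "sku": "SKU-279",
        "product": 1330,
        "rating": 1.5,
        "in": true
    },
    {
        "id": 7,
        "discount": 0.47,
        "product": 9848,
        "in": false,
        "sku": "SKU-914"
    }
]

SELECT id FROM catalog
[1, 2, 3, 4, 5, 6, 7]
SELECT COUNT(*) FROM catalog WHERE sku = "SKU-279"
1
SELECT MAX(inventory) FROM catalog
242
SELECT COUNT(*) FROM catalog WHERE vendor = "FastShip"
1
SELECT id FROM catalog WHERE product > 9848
[]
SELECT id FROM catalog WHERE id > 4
[5, 6, 7]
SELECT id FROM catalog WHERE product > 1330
[1, 3, 7]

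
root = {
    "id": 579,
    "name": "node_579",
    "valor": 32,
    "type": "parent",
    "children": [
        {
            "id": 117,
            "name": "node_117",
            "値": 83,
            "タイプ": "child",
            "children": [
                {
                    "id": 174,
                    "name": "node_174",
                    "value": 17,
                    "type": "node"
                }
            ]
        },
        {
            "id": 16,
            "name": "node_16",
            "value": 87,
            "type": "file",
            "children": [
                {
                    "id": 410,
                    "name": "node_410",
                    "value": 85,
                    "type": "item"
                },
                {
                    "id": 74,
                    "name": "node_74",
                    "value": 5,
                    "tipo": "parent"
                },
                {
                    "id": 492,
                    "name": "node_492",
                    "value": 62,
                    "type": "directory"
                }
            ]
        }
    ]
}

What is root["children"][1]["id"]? 16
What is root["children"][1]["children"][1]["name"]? "node_74"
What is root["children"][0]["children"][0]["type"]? "node"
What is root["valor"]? 32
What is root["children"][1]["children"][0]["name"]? "node_410"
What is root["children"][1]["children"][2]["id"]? 492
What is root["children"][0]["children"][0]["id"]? 174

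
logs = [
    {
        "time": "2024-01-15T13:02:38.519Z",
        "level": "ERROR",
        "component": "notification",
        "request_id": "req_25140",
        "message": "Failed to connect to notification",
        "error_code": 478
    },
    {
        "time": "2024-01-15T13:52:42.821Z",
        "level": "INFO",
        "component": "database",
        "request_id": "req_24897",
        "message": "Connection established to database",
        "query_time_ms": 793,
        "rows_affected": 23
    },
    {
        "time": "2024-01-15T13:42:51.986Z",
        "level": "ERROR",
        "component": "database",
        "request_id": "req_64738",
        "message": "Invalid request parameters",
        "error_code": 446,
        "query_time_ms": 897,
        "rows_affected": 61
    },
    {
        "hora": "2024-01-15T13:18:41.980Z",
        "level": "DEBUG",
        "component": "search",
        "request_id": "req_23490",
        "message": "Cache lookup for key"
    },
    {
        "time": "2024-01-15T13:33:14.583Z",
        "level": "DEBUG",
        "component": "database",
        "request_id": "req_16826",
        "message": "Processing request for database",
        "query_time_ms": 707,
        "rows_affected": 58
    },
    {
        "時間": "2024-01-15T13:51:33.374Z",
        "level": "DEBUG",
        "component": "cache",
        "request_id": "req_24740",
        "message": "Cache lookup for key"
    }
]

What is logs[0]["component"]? "notification"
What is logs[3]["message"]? "Cache lookup for key"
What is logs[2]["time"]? "2024-01-15T13:42:51.986Z"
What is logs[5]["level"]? "DEBUG"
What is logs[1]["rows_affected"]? 23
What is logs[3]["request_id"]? "req_23490"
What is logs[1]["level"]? "INFO"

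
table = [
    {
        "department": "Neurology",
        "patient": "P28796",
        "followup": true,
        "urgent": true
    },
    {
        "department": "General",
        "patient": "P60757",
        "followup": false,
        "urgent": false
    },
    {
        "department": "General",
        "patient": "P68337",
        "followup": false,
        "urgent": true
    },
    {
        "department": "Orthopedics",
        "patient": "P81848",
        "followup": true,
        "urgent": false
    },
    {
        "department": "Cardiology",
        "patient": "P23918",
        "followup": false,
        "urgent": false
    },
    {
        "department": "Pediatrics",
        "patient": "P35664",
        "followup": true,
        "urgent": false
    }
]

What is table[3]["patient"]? "P81848"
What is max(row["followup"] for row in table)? True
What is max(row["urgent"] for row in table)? True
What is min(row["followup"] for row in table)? False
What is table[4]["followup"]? False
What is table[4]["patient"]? "P23918"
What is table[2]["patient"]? "P68337"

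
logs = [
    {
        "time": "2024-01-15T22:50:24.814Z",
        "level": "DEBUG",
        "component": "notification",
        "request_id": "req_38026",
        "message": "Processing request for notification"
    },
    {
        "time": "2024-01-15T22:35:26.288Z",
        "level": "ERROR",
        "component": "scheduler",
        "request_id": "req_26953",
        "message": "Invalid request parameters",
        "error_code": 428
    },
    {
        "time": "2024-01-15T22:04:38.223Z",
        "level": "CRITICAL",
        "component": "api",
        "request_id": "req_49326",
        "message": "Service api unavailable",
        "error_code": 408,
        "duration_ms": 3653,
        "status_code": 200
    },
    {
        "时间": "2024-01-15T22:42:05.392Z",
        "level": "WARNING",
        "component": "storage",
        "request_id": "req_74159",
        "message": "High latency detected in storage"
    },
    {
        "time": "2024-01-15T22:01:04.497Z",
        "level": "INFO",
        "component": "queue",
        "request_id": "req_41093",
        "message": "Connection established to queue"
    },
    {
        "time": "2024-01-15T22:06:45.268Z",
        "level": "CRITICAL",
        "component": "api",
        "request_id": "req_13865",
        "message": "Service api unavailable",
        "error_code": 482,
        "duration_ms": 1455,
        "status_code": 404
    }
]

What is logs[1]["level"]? "ERROR"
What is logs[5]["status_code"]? 404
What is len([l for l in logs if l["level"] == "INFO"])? 1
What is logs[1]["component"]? "scheduler"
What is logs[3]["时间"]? "2024-01-15T22:42:05.392Z"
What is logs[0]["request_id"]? "req_38026"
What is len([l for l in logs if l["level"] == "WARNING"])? 1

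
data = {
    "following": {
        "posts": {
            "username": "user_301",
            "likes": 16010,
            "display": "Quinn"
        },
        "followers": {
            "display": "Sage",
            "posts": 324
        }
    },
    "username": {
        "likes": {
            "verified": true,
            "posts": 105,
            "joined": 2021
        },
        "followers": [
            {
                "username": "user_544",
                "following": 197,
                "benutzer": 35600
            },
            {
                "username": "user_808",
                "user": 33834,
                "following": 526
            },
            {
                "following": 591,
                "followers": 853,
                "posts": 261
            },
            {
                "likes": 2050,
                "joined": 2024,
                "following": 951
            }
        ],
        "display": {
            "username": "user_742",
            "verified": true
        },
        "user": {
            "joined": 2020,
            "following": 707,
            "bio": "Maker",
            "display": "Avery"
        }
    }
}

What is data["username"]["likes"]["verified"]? True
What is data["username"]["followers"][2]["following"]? 591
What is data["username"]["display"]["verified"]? True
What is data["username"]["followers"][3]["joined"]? 2024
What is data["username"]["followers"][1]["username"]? "user_808"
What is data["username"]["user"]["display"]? "Avery"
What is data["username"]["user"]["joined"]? 2020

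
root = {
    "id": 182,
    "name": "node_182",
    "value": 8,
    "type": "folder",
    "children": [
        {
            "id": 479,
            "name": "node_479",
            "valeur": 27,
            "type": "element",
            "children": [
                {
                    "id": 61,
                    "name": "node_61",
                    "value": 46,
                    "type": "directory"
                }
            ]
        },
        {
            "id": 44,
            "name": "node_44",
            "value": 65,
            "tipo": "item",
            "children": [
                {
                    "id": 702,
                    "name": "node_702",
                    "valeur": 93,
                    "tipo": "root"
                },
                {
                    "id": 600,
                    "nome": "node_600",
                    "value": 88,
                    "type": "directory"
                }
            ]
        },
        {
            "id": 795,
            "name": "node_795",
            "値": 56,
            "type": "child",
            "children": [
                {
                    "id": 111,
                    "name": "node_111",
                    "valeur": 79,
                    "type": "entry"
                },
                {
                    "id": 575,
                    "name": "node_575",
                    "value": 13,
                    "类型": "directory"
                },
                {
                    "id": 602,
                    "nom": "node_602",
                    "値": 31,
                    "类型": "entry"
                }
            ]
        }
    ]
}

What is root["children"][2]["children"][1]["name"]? "node_575"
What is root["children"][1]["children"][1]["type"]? "directory"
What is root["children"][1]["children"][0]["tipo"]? "root"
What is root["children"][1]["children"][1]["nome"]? "node_600"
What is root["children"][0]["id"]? 479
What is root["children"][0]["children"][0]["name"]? "node_61"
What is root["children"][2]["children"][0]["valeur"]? 79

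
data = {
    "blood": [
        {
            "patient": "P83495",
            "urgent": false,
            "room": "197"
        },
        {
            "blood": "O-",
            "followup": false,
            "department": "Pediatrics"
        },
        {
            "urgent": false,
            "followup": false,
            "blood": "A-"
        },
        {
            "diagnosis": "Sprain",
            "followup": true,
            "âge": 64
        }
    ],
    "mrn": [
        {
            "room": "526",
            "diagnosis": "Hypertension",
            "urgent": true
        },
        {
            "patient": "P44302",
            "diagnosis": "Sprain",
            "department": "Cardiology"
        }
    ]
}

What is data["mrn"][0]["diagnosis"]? "Hypertension"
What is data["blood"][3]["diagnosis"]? "Sprain"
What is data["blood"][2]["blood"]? "A-"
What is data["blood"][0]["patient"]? "P83495"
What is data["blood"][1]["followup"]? False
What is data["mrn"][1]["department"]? "Cardiology"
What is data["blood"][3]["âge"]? 64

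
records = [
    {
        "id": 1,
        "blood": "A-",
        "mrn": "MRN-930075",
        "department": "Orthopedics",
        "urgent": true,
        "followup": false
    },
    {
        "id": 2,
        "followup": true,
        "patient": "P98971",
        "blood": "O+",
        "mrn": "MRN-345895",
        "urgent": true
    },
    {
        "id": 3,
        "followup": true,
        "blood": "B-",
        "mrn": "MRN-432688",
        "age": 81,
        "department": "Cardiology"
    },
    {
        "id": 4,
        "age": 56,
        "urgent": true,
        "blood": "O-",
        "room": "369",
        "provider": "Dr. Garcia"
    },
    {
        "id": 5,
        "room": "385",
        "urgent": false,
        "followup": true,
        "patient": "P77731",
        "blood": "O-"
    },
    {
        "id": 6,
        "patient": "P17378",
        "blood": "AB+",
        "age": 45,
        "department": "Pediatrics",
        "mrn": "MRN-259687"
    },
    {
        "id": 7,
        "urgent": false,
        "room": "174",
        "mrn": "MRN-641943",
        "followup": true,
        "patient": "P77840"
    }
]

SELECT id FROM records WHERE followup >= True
[2, 3, 5, 7]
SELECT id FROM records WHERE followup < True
[1]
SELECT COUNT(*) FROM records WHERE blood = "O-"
2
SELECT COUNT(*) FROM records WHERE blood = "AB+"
1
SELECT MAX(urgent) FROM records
True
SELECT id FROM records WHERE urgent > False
[1, 2, 4]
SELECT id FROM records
[1, 2, 3, 4, 5, 6, 7]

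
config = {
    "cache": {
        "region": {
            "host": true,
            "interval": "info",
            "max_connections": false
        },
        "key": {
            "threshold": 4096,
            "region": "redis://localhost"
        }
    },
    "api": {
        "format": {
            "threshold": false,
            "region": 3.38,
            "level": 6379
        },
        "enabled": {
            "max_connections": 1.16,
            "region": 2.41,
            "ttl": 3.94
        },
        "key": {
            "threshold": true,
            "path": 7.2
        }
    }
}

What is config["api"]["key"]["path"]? 7.2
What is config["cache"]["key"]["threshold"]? 4096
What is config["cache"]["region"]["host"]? True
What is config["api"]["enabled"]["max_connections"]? 1.16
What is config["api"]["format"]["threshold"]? False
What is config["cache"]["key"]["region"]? "redis://localhost"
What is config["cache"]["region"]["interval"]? "info"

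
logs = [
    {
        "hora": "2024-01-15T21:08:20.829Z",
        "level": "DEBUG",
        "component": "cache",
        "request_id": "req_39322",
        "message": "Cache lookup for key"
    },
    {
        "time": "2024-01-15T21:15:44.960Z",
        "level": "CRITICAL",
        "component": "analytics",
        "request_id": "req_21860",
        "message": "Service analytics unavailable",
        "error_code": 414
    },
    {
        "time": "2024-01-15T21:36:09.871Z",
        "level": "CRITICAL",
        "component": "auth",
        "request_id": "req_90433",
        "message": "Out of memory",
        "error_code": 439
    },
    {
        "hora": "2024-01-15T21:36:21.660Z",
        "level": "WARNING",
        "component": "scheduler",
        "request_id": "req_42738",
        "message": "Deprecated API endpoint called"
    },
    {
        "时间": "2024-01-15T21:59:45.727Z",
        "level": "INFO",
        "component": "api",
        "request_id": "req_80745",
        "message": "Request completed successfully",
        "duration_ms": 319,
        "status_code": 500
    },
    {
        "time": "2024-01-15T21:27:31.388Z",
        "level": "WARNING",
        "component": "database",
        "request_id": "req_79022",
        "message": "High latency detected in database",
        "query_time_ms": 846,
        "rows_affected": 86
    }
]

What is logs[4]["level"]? "INFO"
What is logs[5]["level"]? "WARNING"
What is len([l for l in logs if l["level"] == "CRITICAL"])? 2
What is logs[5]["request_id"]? "req_79022"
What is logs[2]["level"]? "CRITICAL"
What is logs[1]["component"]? "analytics"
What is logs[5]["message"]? "High latency detected in database"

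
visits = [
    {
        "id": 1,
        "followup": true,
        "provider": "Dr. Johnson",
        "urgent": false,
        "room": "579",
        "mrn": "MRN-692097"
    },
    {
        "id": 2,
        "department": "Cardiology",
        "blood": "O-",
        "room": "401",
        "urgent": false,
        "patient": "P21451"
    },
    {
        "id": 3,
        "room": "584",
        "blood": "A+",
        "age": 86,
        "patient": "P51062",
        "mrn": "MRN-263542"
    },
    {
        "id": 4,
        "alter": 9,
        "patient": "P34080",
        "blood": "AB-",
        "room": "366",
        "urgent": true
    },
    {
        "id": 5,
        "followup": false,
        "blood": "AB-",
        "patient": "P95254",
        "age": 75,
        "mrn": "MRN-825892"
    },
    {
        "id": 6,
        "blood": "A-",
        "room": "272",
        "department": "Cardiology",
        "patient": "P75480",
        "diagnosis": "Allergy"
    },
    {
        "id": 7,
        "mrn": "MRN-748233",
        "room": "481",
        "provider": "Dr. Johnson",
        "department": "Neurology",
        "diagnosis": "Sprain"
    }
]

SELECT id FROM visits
[1, 2, 3, 4, 5, 6, 7]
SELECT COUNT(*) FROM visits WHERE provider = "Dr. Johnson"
2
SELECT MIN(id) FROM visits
1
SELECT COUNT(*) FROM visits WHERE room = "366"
1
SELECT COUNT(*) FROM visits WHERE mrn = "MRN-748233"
1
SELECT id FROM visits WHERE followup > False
[1]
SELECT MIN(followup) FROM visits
False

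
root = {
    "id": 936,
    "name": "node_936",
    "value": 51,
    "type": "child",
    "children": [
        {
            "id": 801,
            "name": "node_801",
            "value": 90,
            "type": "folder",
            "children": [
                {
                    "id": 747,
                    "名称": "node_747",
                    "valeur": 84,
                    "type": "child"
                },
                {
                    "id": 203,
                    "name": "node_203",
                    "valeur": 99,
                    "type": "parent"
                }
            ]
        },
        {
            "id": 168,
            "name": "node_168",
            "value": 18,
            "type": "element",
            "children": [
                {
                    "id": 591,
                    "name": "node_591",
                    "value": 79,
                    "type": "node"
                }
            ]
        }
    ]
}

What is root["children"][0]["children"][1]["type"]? "parent"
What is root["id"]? 936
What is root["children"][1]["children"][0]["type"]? "node"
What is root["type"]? "child"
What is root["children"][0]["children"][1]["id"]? 203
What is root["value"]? 51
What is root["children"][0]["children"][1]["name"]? "node_203"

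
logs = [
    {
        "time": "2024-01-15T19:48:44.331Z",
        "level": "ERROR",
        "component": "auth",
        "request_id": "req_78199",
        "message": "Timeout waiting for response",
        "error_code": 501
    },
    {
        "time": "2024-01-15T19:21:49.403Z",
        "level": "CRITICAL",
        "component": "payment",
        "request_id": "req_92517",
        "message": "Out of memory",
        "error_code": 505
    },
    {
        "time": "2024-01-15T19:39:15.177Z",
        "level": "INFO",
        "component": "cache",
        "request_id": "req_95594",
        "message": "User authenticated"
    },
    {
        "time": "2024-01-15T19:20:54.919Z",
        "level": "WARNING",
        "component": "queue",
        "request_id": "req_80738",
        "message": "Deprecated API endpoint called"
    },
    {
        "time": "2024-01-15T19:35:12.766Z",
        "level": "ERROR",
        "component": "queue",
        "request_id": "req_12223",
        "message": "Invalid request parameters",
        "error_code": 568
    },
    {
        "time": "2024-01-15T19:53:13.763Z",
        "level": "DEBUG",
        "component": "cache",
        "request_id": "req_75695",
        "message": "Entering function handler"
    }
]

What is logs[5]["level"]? "DEBUG"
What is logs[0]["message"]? "Timeout waiting for response"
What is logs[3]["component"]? "queue"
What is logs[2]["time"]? "2024-01-15T19:39:15.177Z"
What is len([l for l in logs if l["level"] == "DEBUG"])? 1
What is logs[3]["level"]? "WARNING"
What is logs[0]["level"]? "ERROR"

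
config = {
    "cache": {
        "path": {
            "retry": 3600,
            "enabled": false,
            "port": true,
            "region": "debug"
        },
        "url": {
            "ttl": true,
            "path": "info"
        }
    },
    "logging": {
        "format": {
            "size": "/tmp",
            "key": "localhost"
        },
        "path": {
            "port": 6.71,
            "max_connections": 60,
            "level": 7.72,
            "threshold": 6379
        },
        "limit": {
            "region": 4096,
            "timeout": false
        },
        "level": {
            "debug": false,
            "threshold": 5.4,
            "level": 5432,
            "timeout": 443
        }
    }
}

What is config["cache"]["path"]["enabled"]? False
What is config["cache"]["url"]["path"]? "info"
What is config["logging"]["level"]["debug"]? False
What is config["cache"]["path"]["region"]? "debug"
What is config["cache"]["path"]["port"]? True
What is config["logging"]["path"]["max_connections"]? 60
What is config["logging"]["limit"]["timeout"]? False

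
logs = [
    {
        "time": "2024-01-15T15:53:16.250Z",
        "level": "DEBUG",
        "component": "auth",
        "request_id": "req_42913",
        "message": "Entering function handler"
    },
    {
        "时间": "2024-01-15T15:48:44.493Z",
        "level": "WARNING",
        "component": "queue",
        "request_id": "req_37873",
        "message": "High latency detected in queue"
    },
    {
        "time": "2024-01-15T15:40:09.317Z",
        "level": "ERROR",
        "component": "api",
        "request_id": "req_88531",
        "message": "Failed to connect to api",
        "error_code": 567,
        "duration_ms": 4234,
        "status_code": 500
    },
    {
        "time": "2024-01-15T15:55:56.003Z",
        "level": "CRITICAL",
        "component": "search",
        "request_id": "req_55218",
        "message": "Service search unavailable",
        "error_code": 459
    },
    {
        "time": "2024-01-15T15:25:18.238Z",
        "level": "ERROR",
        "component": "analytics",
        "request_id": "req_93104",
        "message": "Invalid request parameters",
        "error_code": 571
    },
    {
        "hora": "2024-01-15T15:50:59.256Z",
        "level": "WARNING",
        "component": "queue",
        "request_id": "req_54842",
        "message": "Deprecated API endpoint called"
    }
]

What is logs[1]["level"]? "WARNING"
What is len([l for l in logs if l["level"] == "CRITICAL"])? 1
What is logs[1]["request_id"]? "req_37873"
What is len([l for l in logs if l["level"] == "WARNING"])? 2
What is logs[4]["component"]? "analytics"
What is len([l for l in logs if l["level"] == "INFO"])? 0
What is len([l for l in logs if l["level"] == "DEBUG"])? 1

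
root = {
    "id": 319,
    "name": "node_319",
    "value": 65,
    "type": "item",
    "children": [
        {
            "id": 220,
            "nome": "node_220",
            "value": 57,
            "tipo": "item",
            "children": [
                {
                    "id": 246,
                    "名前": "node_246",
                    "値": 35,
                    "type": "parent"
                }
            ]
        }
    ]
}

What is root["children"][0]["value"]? 57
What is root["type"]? "item"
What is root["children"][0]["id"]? 220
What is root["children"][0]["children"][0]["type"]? "parent"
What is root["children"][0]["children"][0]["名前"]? "node_246"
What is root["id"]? 319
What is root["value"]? 65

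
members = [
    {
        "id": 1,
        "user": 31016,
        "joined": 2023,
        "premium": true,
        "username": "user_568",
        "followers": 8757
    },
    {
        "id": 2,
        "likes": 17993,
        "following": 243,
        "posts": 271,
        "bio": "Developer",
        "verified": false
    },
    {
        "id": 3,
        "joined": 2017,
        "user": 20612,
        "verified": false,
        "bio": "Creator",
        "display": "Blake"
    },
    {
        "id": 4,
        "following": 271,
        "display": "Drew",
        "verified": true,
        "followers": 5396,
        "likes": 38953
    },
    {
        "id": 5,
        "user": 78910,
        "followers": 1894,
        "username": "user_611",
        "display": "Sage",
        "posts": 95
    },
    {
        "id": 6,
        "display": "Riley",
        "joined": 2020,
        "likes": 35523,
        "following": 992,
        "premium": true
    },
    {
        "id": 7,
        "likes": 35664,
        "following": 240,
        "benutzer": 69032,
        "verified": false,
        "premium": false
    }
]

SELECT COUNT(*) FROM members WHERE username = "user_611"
1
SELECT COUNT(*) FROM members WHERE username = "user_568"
1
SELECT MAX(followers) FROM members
8757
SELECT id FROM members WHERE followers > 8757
[]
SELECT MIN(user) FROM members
20612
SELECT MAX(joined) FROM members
2023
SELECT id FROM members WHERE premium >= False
[1, 6, 7]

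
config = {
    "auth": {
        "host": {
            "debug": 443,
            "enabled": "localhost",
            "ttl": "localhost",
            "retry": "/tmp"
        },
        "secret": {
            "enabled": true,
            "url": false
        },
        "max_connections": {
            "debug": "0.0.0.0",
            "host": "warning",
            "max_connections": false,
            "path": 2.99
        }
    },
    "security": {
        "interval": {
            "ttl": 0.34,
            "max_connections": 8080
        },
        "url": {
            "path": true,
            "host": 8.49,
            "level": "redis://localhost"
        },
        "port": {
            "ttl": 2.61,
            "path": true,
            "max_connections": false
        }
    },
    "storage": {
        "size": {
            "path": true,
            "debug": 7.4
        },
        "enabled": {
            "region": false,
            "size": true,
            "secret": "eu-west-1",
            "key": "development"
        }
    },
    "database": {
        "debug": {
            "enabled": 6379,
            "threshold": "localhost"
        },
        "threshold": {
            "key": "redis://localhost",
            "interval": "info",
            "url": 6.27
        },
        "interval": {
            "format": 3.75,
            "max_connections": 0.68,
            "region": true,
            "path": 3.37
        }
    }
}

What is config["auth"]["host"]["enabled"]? "localhost"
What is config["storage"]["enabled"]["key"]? "development"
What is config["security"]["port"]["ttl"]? 2.61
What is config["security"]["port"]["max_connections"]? False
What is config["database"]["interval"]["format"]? 3.75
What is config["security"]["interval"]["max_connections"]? 8080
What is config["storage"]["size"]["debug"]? 7.4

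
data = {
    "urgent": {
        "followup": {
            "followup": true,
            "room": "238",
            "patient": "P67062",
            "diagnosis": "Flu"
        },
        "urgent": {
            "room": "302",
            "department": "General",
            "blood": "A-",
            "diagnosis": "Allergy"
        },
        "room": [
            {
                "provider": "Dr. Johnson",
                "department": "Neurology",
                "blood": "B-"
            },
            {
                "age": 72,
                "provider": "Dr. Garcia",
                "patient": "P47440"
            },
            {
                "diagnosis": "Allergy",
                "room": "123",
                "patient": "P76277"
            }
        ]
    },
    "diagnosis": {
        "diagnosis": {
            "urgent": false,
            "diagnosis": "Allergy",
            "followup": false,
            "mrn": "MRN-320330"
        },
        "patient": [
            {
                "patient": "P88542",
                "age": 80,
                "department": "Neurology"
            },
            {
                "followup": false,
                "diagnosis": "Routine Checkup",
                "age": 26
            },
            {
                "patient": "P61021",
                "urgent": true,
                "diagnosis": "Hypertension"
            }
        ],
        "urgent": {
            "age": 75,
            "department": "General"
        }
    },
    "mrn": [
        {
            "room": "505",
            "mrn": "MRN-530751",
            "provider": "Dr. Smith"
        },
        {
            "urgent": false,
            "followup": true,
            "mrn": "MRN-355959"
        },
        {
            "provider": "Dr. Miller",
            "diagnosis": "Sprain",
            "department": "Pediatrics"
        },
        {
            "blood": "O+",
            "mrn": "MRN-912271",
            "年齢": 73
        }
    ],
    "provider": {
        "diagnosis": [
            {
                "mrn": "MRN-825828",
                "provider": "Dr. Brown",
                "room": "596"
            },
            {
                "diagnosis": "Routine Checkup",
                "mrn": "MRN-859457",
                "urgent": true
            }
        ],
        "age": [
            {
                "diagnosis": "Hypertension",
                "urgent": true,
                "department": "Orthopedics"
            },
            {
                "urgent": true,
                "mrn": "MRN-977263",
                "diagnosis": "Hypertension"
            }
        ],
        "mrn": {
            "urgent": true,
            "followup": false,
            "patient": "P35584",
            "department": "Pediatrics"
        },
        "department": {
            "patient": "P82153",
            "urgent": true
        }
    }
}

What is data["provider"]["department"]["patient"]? "P82153"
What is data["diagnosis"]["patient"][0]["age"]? 80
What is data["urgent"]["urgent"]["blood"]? "A-"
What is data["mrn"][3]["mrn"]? "MRN-912271"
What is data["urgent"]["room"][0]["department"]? "Neurology"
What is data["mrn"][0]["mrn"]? "MRN-530751"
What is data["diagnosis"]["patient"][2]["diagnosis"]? "Hypertension"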